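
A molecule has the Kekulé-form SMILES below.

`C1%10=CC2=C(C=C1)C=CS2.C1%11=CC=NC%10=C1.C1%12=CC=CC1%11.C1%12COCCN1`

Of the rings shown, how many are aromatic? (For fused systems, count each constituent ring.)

The SMILES encodes a six-membered carbon ring with three alternating C=C double bonds, fused to a five-membered ring containing one sulfur and two C=C double bonds; a six-membered ring of five carbons and one nitrogen with three alternating double bonds; a five-membered carbon ring with two conjugated C=C double bonds and one sp³ carbon; a six-membered saturated ring with an oxygen and an N–H nitrogen at positions 1 and 4.
The fused 6/5-membered bicyclic (with one sulfur) is a single π system with 9 sp² atoms and 10 π electrons from ring double bonds plus a heteroatom lone pair. 10 = 4(2)+2, so the system is aromatic and both rings count as aromatic (benzothiophene).
The 6-membered ring with one nitrogen is fully conjugated (every ring atom contributes a p orbital); 3 ring double bonds give 6 π electrons. 6 = 4(1)+2, so it is aromatic (pyridine).
The 5-membered ring has one sp³ carbon, so it is not fully conjugated — not aromatic (cyclopentadiene).
The 6-membered ring with one oxygen and one N–H (1,4) has only sp³ atoms, so it is not fully conjugated — not aromatic (morpholine).
3 of the 5 rings are aromatic. Total: 3.

3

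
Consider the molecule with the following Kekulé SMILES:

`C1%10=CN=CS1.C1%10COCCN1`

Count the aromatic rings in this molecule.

1

The SMILES encodes a five-membered ring with a sulfur at position 1 and a nitrogen at position 3 (in a C=N bond), with two double bonds; a six-membered saturated ring with an oxygen and an N–H nitrogen at positions 1 and 4.
The 5-membered ring with one sulfur and one =N– is fully conjugated (every ring atom contributes a p orbital); 2 ring double bonds (4 π electrons) plus a heteroatom lone pair (2) give 6 π electrons. 6 = 4(1)+2, so it is aromatic (thiazole).
The 6-membered ring with one oxygen and one N–H (1,4) has only sp³ atoms, so it is not fully conjugated — not aromatic (morpholine).
1 of the 2 rings is aromatic. Total: 1.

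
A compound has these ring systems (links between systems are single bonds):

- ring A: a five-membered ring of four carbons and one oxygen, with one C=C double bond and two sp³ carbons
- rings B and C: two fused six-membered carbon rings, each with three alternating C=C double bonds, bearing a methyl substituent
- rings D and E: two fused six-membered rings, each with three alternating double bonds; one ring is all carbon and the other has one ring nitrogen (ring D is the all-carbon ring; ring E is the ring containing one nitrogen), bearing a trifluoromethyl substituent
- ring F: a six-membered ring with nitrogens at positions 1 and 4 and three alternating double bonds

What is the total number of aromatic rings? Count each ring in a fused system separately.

Ring A has two sp³ carbons, so it is not fully conjugated — not aromatic (2,3-dihydrofuran).
Rings B and C form a fused bicyclic system with 10 sp² atoms and 10 π electrons from ring double bonds. 10 = 4(2)+2, so the system is aromatic and both rings count as aromatic (naphthalene).
Rings D and E form a fused bicyclic system (with one nitrogen) with 10 sp² atoms and 10 π electrons from ring double bonds. 10 = 4(2)+2, so the system is aromatic and both rings count as aromatic (quinoline).
Ring F has a continuous p-orbital overlap around the ring; 3 ring double bonds give 6 π electrons. Since 6 = 4n+2 (n=1), ring F is aromatic (pyrazine).
Aromatic: B, C, D, E, F. Total: 5.

5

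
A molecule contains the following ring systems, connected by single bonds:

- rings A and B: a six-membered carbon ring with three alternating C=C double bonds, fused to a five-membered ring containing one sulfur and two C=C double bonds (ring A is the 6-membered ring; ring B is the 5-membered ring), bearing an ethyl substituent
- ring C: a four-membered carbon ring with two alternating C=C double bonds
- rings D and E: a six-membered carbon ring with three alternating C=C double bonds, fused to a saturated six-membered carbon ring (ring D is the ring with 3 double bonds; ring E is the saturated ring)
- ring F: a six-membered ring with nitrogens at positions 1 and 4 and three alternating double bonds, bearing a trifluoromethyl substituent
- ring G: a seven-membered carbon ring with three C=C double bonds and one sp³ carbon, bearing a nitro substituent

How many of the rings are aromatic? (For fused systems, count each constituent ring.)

4

Rings A and B form a fused bicyclic system (with one sulfur) with 9 sp² atoms and 10 π electrons from ring double bonds plus a heteroatom lone pair. 10 = 4(2)+2, so the system is aromatic and both rings count as aromatic (benzothiophene).
Ring C has only sp² ring atoms; a planar conformation would have a fully conjugated π system of 4 electrons. But 4 = 4(1), which is 4n not 4n+2, so ring C is not aromatic (cyclobutadiene) — cyclobutadiene is antiaromatic and distorts to a rectangle.
Ring D is fully conjugated (every ring atom contributes a p orbital); 3 ring double bonds give 6 π electrons. Since 6 = 4n+2 (n=1), ring D is aromatic (benzene ring).
Ring E has four sp³ carbons, so it is not fully conjugated — not aromatic (cyclohexane ring).
Ring F has a continuous p-orbital overlap around the ring; 3 ring double bonds give 6 π electrons. Since 6 = 4n+2 (n=1), ring F is aromatic (pyrazine).
Ring G has one sp³ carbon, so it is not fully conjugated — not aromatic (cycloheptatriene).
Aromatic: A, B, D, F. Total: 4.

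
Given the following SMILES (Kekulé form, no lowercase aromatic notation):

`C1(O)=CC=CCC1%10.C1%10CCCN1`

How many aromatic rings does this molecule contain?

0

The SMILES encodes a six-membered carbon ring with two conjugated C=C double bonds and two sp³ carbons; a five-membered saturated ring of four carbons and one N–H nitrogen.
The 6-membered ring has two sp³ carbons, so it is not fully conjugated — not aromatic (1,3-cyclohexadiene).
The 5-membered ring with one N–H has only sp³ atoms, so it is not fully conjugated — not aromatic (pyrrolidine).
None of the rings are aromatic. Total: 0.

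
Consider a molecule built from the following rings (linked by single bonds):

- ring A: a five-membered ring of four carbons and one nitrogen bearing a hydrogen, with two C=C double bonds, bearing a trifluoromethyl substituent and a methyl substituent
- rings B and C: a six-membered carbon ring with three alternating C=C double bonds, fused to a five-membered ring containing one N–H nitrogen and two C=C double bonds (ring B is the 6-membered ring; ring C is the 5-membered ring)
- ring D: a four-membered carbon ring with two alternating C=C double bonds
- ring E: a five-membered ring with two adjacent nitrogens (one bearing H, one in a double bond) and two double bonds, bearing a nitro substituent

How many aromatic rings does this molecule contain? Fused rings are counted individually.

Ring A is fully conjugated (every ring atom contributes a p orbital); 2 ring double bonds (4 π electrons) plus a heteroatom lone pair (2) give 6 π electrons. 6 = 4(1)+2, so ring A is aromatic (pyrrole).
Rings B and C form a fused bicyclic system (with one N–H) with 9 sp² atoms and 10 π electrons from ring double bonds plus a heteroatom lone pair. 10 = 4(2)+2, so the system is aromatic and both rings count as aromatic (indole).
Ring D has only sp² ring atoms; a planar conformation would have a fully conjugated π system of 4 electrons. But 4 = 4(1), which is 4n not 4n+2, so ring D is not aromatic (cyclobutadiene) — cyclobutadiene is antiaromatic and distorts to a rectangle.
Ring E has a continuous p-orbital overlap around the ring; 2 ring double bonds (4 π electrons) plus a heteroatom lone pair (2) give 6 π electrons. That satisfies 4n+2 with n=1, so ring E is aromatic (pyrazole).
Aromatic: A, B, C, E. Total: 4.

4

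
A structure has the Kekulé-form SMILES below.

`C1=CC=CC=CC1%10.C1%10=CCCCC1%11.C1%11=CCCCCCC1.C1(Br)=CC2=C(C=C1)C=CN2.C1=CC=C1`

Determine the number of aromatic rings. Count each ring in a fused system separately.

2

The SMILES encodes a seven-membered carbon ring with three C=C double bonds and one sp³ carbon; a six-membered carbon ring with one C=C double bond; an eight-membered carbon ring with one C=C double bond; a six-membered carbon ring with three alternating C=C double bonds, fused to a five-membered ring containing one N–H nitrogen and two C=C double bonds; a four-membered carbon ring with two alternating C=C double bonds.
The 7-membered ring has one sp³ carbon, so it is not fully conjugated — not aromatic (cycloheptatriene).
The 6-membered ring has four sp³ carbons, so it is not fully conjugated — not aromatic (cyclohexene).
The 8-membered ring has six sp³ carbons, so it is not fully conjugated — not aromatic (cyclooctene).
The fused 6/5-membered bicyclic (with one N–H) is a single π system with 9 sp² atoms and 10 π electrons from ring double bonds plus a heteroatom lone pair. 10 = 4(2)+2, so the system is aromatic and both rings count as aromatic (indole).
The 4-membered ring has only sp² ring atoms; a planar conformation would have a fully conjugated π system of 4 electrons. But 4 = 4(1), which is 4n not 4n+2, so it is not aromatic (cyclobutadiene) — cyclobutadiene is antiaromatic and distorts to a rectangle.
2 of the 6 rings are aromatic. Total: 2.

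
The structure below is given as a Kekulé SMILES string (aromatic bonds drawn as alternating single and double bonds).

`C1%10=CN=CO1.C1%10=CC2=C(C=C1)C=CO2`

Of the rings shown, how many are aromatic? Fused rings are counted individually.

The SMILES encodes a five-membered ring with an oxygen at position 1 and a nitrogen at position 3 (in a C=N bond), with two double bonds; a six-membered carbon ring with three alternating C=C double bonds, fused to a five-membered ring containing one oxygen and two C=C double bonds.
The 5-membered ring with one oxygen and one =N– is fully conjugated (every ring atom contributes a p orbital); 2 ring double bonds (4 π electrons) plus a heteroatom lone pair (2) give 6 π electrons. 6 = 4(1)+2, so it is aromatic (oxazole).
The fused 6/5-membered bicyclic (with one oxygen) is a single π system with 9 sp² atoms and 10 π electrons from ring double bonds plus a heteroatom lone pair. 10 = 4(2)+2, so the system is aromatic and both rings count as aromatic (benzofuran).
3 of the 3 rings are aromatic. Total: 3.

3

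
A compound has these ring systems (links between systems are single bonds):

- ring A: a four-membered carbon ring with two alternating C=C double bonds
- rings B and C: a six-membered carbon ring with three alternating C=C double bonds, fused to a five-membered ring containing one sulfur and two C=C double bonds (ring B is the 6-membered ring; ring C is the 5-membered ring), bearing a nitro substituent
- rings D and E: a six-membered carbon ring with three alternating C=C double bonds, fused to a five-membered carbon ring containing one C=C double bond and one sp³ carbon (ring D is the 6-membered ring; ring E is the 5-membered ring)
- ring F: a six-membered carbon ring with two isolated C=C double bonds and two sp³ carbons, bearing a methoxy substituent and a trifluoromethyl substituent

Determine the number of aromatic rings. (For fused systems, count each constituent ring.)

3

Ring A has only sp² ring atoms; a planar conformation would have a fully conjugated π system of 4 electrons. But 4 = 4(1), which is 4n not 4n+2, so ring A is not aromatic (cyclobutadiene) — cyclobutadiene is antiaromatic and distorts to a rectangle.
Rings B and C form a fused bicyclic system (with one sulfur) with 9 sp² atoms and 10 π electrons from ring double bonds plus a heteroatom lone pair. 10 = 4(2)+2, so the system is aromatic and both rings count as aromatic (benzothiophene).
Ring D is planar and fully conjugated; 3 ring double bonds give 6 π electrons. 6 = 4(1)+2, so ring D is aromatic (benzene ring).
Ring E has one sp³ carbon, so it is not fully conjugated — not aromatic (cyclopentene ring).
Ring F has two sp³ carbons, so it is not fully conjugated — not aromatic (1,4-cyclohexadiene).
Aromatic: B, C, D. Total: 3.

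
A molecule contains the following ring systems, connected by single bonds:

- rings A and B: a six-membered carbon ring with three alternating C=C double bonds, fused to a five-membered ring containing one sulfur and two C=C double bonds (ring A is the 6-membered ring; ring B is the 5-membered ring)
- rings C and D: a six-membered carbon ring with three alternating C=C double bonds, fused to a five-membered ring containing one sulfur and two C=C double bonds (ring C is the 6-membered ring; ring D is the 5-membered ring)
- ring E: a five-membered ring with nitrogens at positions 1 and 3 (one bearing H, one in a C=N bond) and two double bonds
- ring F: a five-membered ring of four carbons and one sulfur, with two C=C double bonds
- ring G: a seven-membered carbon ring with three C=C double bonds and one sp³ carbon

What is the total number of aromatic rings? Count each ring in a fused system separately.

6

Rings A and B form a fused bicyclic system (with one sulfur) with 9 sp² atoms and 10 π electrons from ring double bonds plus a heteroatom lone pair. 10 = 4(2)+2, so the system is aromatic and both rings count as aromatic (benzothiophene).
Rings C and D form a fused bicyclic system (with one sulfur) with 9 sp² atoms and 10 π electrons from ring double bonds plus a heteroatom lone pair. 10 = 4(2)+2, so the system is aromatic and both rings count as aromatic (benzothiophene).
Ring E is fully conjugated (every ring atom contributes a p orbital); 2 ring double bonds (4 π electrons) plus a heteroatom lone pair (2) give 6 π electrons. That satisfies 4n+2 with n=1, so ring E is aromatic (imidazole).
Ring F is planar and fully conjugated; 2 ring double bonds (4 π electrons) plus a heteroatom lone pair (2) give 6 π electrons. 6 = 4(1)+2, so ring F is aromatic (thiophene).
Ring G has one sp³ carbon, so it is not fully conjugated — not aromatic (cycloheptatriene).
Aromatic: A, B, C, D, E, F. Total: 6.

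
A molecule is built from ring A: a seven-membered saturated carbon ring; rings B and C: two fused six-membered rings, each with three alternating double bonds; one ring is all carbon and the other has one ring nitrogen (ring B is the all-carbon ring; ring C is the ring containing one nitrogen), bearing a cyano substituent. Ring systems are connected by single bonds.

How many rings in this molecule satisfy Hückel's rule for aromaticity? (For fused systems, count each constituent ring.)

2

Ring A has only sp³ atoms, so it is not fully conjugated — not aromatic (cycloheptane).
Rings B and C form a fused bicyclic system (with one nitrogen) with 10 sp² atoms and 10 π electrons from ring double bonds. 10 = 4(2)+2, so the system is aromatic and both rings count as aromatic (quinoline).
Aromatic: B, C. Total: 2.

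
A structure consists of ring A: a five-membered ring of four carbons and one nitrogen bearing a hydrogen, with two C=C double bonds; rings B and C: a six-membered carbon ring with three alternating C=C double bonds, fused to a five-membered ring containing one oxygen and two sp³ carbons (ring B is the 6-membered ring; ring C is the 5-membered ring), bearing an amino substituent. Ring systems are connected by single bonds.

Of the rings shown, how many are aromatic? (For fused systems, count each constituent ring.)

Ring A is fully conjugated (every ring atom contributes a p orbital); 2 ring double bonds (4 π electrons) plus a heteroatom lone pair (2) give 6 π electrons. That satisfies 4n+2 with n=1, so ring A is aromatic (pyrrole).
Ring B is fully conjugated (every ring atom contributes a p orbital); 3 ring double bonds give 6 π electrons. Since 6 = 4n+2 (n=1), ring B is aromatic (benzene ring).
Ring C has two sp³ carbons, so it is not fully conjugated — not aromatic (oxolane ring).
Aromatic: A, B. Total: 2.

2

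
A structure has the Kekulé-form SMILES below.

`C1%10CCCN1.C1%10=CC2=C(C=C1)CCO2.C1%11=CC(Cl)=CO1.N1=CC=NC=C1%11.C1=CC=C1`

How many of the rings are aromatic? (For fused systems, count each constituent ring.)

3

The SMILES encodes a five-membered saturated ring of four carbons and one N–H nitrogen; a six-membered carbon ring with three alternating C=C double bonds, fused to a five-membered ring containing one oxygen and two sp³ carbons; a five-membered ring of four carbons and one oxygen, with two C=C double bonds; a six-membered ring with nitrogens at positions 1 and 4 and three alternating double bonds; a four-membered carbon ring with two alternating C=C double bonds.
The 5-membered ring with one N–H has only sp³ atoms, so it is not fully conjugated — not aromatic (pyrrolidine).
The 6-membered ring is fully conjugated (every ring atom contributes a p orbital); 3 ring double bonds give 6 π electrons. Since 6 = 4n+2 (n=1), it is aromatic (benzene ring).
The 5-membered ring with one oxygen has two sp³ carbons, so it is not fully conjugated — not aromatic (oxolane ring).
The second 5-membered ring with one oxygen is planar and fully conjugated; 2 ring double bonds (4 π electrons) plus a heteroatom lone pair (2) give 6 π electrons. 6 = 4(1)+2, so it is aromatic (furan).
The 6-membered ring with two nitrogens (1,4) has a continuous p-orbital overlap around the ring; 3 ring double bonds give 6 π electrons. 6 = 4(1)+2, so it is aromatic (pyrazine).
The 4-membered ring has only sp² ring atoms; a planar conformation would have a fully conjugated π system of 4 electrons. But 4 = 4(1), which is 4n not 4n+2, so it is not aromatic (cyclobutadiene) — cyclobutadiene is antiaromatic and distorts to a rectangle.
3 of the 6 rings are aromatic. Total: 3.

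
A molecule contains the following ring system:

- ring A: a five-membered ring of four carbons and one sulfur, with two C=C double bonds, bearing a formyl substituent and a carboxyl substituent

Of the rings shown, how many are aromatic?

Ring A is fully conjugated (every ring atom contributes a p orbital); 2 ring double bonds (4 π electrons) plus a heteroatom lone pair (2) give 6 π electrons. 6 = 4(1)+2, so ring A is aromatic (thiophene).

1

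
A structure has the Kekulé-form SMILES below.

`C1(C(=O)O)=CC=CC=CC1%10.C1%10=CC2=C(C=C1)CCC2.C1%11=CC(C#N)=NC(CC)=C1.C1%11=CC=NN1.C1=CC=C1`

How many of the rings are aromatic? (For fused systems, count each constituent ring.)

The SMILES encodes a seven-membered carbon ring with three C=C double bonds and one sp³ carbon; a six-membered carbon ring with three alternating C=C double bonds, fused to a saturated five-membered carbon ring; a six-membered ring of five carbons and one nitrogen with three alternating double bonds; a five-membered ring with two adjacent nitrogens (one bearing H, one in a double bond) and two double bonds; a four-membered carbon ring with two alternating C=C double bonds.
The 7-membered ring has one sp³ carbon, so it is not fully conjugated — not aromatic (cycloheptatriene).
The 6-membered ring is planar and fully conjugated; 3 ring double bonds give 6 π electrons. That satisfies 4n+2 with n=1, so it is aromatic (benzene ring).
The 5-membered ring has three sp³ carbons, so it is not fully conjugated — not aromatic (cyclopentane ring).
The 6-membered ring with one nitrogen is planar and fully conjugated; 3 ring double bonds give 6 π electrons. Since 6 = 4n+2 (n=1), it is aromatic (pyridine).
The 5-membered ring with two adjacent nitrogens (one N–H, one =N–) is planar and fully conjugated; 2 ring double bonds (4 π electrons) plus a heteroatom lone pair (2) give 6 π electrons. 6 = 4(1)+2, so it is aromatic (pyrazole).
The 4-membered ring has only sp² ring atoms; a planar conformation would have a fully conjugated π system of 4 electrons. But 4 = 4(1), which is 4n not 4n+2, so it is not aromatic (cyclobutadiene) — cyclobutadiene is antiaromatic and distorts to a rectangle.
3 of the 6 rings are aromatic. Total: 3.

3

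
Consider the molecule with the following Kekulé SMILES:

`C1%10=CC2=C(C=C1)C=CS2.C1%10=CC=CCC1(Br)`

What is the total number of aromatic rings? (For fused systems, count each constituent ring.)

The SMILES encodes a six-membered carbon ring with three alternating C=C double bonds, fused to a five-membered ring containing one sulfur and two C=C double bonds; a six-membered carbon ring with two conjugated C=C double bonds and two sp³ carbons.
The fused 6/5-membered bicyclic (with one sulfur) is a single π system with 9 sp² atoms and 10 π electrons from ring double bonds plus a heteroatom lone pair. 10 = 4(2)+2, so the system is aromatic and both rings count as aromatic (benzothiophene).
The 6-membered ring has two sp³ carbons, so it is not fully conjugated — not aromatic (1,3-cyclohexadiene).
2 of the 3 rings are aromatic. Total: 2.

2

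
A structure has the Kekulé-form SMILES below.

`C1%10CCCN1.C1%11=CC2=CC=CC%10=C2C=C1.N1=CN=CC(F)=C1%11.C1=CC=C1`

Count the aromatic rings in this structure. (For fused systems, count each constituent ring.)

3

The SMILES encodes a five-membered saturated ring of four carbons and one N–H nitrogen; two fused six-membered carbon rings, each with three alternating C=C double bonds; a six-membered ring with nitrogens at positions 1 and 3 and three alternating double bonds; a four-membered carbon ring with two alternating C=C double bonds.
The 5-membered ring with one N–H has only sp³ atoms, so it is not fully conjugated — not aromatic (pyrrolidine).
The fused 6/6-membered bicyclic is a single π system with 10 sp² atoms and 10 π electrons from ring double bonds. 10 = 4(2)+2, so the system is aromatic and both rings count as aromatic (naphthalene).
The 6-membered ring with two nitrogens (1,3) is fully conjugated (every ring atom contributes a p orbital); 3 ring double bonds give 6 π electrons. 6 = 4(1)+2, so it is aromatic (pyrimidine).
The 4-membered ring has only sp² ring atoms; a planar conformation would have a fully conjugated π system of 4 electrons. But 4 = 4(1), which is 4n not 4n+2, so it is not aromatic (cyclobutadiene) — cyclobutadiene is antiaromatic and distorts to a rectangle.
3 of the 5 rings are aromatic. Total: 3.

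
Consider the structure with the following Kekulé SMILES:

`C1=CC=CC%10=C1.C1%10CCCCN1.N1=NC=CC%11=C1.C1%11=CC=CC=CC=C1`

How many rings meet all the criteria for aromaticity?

2

The SMILES encodes a six-membered carbon ring with three alternating C=C double bonds; a six-membered saturated ring of five carbons and one N–H nitrogen; a six-membered ring with two adjacent nitrogens and three alternating double bonds; an eight-membered carbon ring with four alternating C=C double bonds.
The 6-membered ring is fully conjugated (every ring atom contributes a p orbital); 3 ring double bonds give 6 π electrons. 6 = 4(1)+2, so it is aromatic (benzene).
The 6-membered ring with one N–H has only sp³ atoms, so it is not fully conjugated — not aromatic (piperidine).
The 6-membered ring with two nitrogens (1,2) is fully conjugated (every ring atom contributes a p orbital); 3 ring double bonds give 6 π electrons. That satisfies 4n+2 with n=1, so it is aromatic (pyridazine).
The 8-membered ring has only sp² ring atoms; a planar conformation would have a fully conjugated π system of 8 electrons. But 8 = 4(2), which is 4n not 4n+2, so it is not aromatic (cyclooctatetraene) — cyclooctatetraene distorts into a non-planar tub to avoid antiaromaticity.
2 of the 4 rings are aromatic. Total: 2.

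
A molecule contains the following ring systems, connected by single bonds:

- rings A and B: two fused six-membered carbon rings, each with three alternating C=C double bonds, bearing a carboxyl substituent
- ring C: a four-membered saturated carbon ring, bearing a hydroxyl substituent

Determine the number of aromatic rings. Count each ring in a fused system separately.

Rings A and B form a fused bicyclic system with 10 sp² atoms and 10 π electrons from ring double bonds. 10 = 4(2)+2, so the system is aromatic and both rings count as aromatic (naphthalene).
Ring C has only sp³ atoms, so it is not fully conjugated — not aromatic (cyclobutane).
Aromatic: A, B. Total: 2.

2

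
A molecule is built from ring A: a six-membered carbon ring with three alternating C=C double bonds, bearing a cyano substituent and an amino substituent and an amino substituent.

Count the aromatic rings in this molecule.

1

Ring A has a continuous p-orbital overlap around the ring; 3 ring double bonds give 6 π electrons. 6 = 4(1)+2, so ring A is aromatic (benzene).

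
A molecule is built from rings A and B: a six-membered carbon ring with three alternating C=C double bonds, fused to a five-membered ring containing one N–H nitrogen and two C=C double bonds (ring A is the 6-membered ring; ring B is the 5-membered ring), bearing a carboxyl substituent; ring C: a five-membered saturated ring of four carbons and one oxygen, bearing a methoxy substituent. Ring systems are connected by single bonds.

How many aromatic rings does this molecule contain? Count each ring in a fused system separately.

Rings A and B form a fused bicyclic system (with one N–H) with 9 sp² atoms and 10 π electrons from ring double bonds plus a heteroatom lone pair. 10 = 4(2)+2, so the system is aromatic and both rings count as aromatic (indole).
Ring C has only sp³ atoms, so it is not fully conjugated — not aromatic (tetrahydrofuran).
Aromatic: A, B. Total: 2.

2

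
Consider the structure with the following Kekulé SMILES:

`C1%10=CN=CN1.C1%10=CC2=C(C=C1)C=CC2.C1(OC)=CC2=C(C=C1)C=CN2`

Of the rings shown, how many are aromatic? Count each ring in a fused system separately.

The SMILES encodes a five-membered ring with nitrogens at positions 1 and 3 (one bearing H, one in a C=N bond) and two double bonds; a six-membered carbon ring with three alternating C=C double bonds, fused to a five-membered carbon ring containing one C=C double bond and one sp³ carbon; a six-membered carbon ring with three alternating C=C double bonds, fused to a five-membered ring containing one N–H nitrogen and two C=C double bonds.
The 5-membered ring with two nitrogens (one N–H, one =N–) is fully conjugated (every ring atom contributes a p orbital); 2 ring double bonds (4 π electrons) plus a heteroatom lone pair (2) give 6 π electrons. 6 = 4(1)+2, so it is aromatic (imidazole).
The 6-membered ring is fully conjugated (every ring atom contributes a p orbital); 3 ring double bonds give 6 π electrons. 6 = 4(1)+2, so it is aromatic (benzene ring).
The 5-membered ring has one sp³ carbon, so it is not fully conjugated — not aromatic (cyclopentene ring).
The fused 6/5-membered bicyclic (with one N–H) is a single π system with 9 sp² atoms and 10 π electrons from ring double bonds plus a heteroatom lone pair. 10 = 4(2)+2, so the system is aromatic and both rings count as aromatic (indole).
4 of the 5 rings are aromatic. Total: 4.

4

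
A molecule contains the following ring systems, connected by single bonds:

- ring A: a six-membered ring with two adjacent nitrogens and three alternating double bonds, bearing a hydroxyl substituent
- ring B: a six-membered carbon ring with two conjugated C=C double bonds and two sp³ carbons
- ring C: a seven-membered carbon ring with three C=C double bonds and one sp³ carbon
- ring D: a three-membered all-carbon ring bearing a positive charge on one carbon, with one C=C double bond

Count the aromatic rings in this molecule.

Ring A has a continuous p-orbital overlap around the ring; 3 ring double bonds give 6 π electrons. 6 = 4(1)+2, so ring A is aromatic (pyridazine).
Ring B has two sp³ carbons, so it is not fully conjugated — not aromatic (1,3-cyclohexadiene).
Ring C has one sp³ carbon, so it is not fully conjugated — not aromatic (cycloheptatriene).
Ring D is planar and fully conjugated; 1 ring double bond (2 π electrons) plus the carbocation's empty p orbital (0, but keeps the ring conjugated) give 2 π electrons. 2 = 4(0)+2, so ring D is aromatic (cyclopropenyl cation).
Aromatic: A, D. Total: 2.

2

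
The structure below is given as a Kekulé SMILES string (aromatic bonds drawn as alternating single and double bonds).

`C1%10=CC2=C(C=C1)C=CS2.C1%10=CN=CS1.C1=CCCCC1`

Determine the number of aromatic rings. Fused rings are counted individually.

3

The SMILES encodes a six-membered carbon ring with three alternating C=C double bonds, fused to a five-membered ring containing one sulfur and two C=C double bonds; a five-membered ring with a sulfur at position 1 and a nitrogen at position 3 (in a C=N bond), with two double bonds; a six-membered carbon ring with one C=C double bond.
The fused 6/5-membered bicyclic (with one sulfur) is a single π system with 9 sp² atoms and 10 π electrons from ring double bonds plus a heteroatom lone pair. 10 = 4(2)+2, so the system is aromatic and both rings count as aromatic (benzothiophene).
The 5-membered ring with one sulfur and one =N– has a continuous p-orbital overlap around the ring; 2 ring double bonds (4 π electrons) plus a heteroatom lone pair (2) give 6 π electrons. 6 = 4(1)+2, so it is aromatic (thiazole).
The 6-membered ring has four sp³ carbons, so it is not fully conjugated — not aromatic (cyclohexene).
3 of the 4 rings are aromatic. Total: 3.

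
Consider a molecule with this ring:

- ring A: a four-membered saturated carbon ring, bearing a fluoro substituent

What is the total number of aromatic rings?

0

Ring A has only sp³ atoms, so it is not fully conjugated — not aromatic (cyclobutane).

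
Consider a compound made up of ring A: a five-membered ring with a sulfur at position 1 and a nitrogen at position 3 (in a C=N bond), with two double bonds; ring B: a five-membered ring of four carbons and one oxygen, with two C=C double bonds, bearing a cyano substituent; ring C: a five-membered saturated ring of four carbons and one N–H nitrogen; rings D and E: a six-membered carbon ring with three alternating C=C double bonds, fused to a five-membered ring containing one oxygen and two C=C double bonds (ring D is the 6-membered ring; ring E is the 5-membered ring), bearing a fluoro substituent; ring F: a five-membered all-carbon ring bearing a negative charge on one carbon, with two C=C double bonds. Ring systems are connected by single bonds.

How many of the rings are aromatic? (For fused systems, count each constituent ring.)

5

Ring A has a continuous p-orbital overlap around the ring; 2 ring double bonds (4 π electrons) plus a heteroatom lone pair (2) give 6 π electrons. That satisfies 4n+2 with n=1, so ring A is aromatic (thiazole).
Ring B has a continuous p-orbital overlap around the ring; 2 ring double bonds (4 π electrons) plus a heteroatom lone pair (2) give 6 π electrons. Since 6 = 4n+2 (n=1), ring B is aromatic (furan).
Ring C has only sp³ atoms, so it is not fully conjugated — not aromatic (pyrrolidine).
Rings D and E form a fused bicyclic system (with one oxygen) with 9 sp² atoms and 10 π electrons from ring double bonds plus a heteroatom lone pair. 10 = 4(2)+2, so the system is aromatic and both rings count as aromatic (benzofuran).
Ring F is fully conjugated (every ring atom contributes a p orbital); 2 ring double bonds (4 π electrons) plus the carbanion lone pair (2) give 6 π electrons. That satisfies 4n+2 with n=1, so ring F is aromatic (cyclopentadienyl anion).
Aromatic: A, B, D, E, F. Total: 5.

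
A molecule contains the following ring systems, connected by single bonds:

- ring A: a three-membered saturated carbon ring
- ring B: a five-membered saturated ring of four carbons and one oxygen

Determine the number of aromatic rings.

0

Ring A has only sp³ atoms, so it is not fully conjugated — not aromatic (cyclopropane).
Ring B has only sp³ atoms, so it is not fully conjugated — not aromatic (tetrahydrofuran).
No ring is aromatic. Total: 0.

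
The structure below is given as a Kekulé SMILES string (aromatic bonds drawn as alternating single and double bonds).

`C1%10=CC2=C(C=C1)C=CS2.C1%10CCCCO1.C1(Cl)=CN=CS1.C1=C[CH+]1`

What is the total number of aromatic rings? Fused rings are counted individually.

The SMILES encodes a six-membered carbon ring with three alternating C=C double bonds, fused to a five-membered ring containing one sulfur and two C=C double bonds; a six-membered saturated ring of five carbons and one oxygen; a five-membered ring with a sulfur at position 1 and a nitrogen at position 3 (in a C=N bond), with two double bonds; a three-membered all-carbon ring bearing a positive charge on one carbon, with one C=C double bond.
The fused 6/5-membered bicyclic (with one sulfur) is a single π system with 9 sp² atoms and 10 π electrons from ring double bonds plus a heteroatom lone pair. 10 = 4(2)+2, so the system is aromatic and both rings count as aromatic (benzothiophene).
The 6-membered ring with one oxygen has only sp³ atoms, so it is not fully conjugated — not aromatic (tetrahydropyran).
The 5-membered ring with one sulfur and one =N– is planar and fully conjugated; 2 ring double bonds (4 π electrons) plus a heteroatom lone pair (2) give 6 π electrons. 6 = 4(1)+2, so it is aromatic (thiazole).
The 3-membered ring has a continuous p-orbital overlap around the ring; 1 ring double bond (2 π electrons) plus the carbocation's empty p orbital (0, but keeps the ring conjugated) give 2 π electrons. That satisfies 4n+2 with n=0, so it is aromatic (cyclopropenyl cation).
4 of the 5 rings are aromatic. Total: 4.

4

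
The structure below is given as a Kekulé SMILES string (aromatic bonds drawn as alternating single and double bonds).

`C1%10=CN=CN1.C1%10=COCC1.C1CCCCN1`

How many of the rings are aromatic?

1

The SMILES encodes a five-membered ring with nitrogens at positions 1 and 3 (one bearing H, one in a C=N bond) and two double bonds; a five-membered ring of four carbons and one oxygen, with one C=C double bond and two sp³ carbons; a six-membered saturated ring of five carbons and one N–H nitrogen.
The 5-membered ring with two nitrogens (one N–H, one =N–) is fully conjugated (every ring atom contributes a p orbital); 2 ring double bonds (4 π electrons) plus a heteroatom lone pair (2) give 6 π electrons. Since 6 = 4n+2 (n=1), it is aromatic (imidazole).
The 5-membered ring with one oxygen has two sp³ carbons, so it is not fully conjugated — not aromatic (2,3-dihydrofuran).
The 6-membered ring with one N–H has only sp³ atoms, so it is not fully conjugated — not aromatic (piperidine).
1 of the 3 rings is aromatic. Total: 1.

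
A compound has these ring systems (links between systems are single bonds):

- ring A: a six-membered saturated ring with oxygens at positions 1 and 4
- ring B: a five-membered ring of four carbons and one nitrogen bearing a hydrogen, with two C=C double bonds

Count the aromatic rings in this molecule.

1

Ring A has only sp³ atoms, so it is not fully conjugated — not aromatic (1,4-dioxane).
Ring B is fully conjugated (every ring atom contributes a p orbital); 2 ring double bonds (4 π electrons) plus a heteroatom lone pair (2) give 6 π electrons. That satisfies 4n+2 with n=1, so ring B is aromatic (pyrrole).
Aromatic: B. Total: 1.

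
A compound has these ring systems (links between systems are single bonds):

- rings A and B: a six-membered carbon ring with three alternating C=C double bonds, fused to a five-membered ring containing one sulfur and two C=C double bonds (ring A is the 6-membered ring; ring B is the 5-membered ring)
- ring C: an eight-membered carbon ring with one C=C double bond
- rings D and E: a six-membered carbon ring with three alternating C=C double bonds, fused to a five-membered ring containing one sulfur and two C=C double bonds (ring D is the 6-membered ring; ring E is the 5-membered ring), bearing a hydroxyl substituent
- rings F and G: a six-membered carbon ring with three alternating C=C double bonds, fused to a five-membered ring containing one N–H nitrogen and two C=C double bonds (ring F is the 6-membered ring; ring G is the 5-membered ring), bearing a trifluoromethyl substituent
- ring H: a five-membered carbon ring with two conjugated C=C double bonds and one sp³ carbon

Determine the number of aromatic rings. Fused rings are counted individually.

Rings A and B form a fused bicyclic system (with one sulfur) with 9 sp² atoms and 10 π electrons from ring double bonds plus a heteroatom lone pair. 10 = 4(2)+2, so the system is aromatic and both rings count as aromatic (benzothiophene).
Ring C has six sp³ carbons, so it is not fully conjugated — not aromatic (cyclooctene).
Rings D and E form a fused bicyclic system (with one sulfur) with 9 sp² atoms and 10 π electrons from ring double bonds plus a heteroatom lone pair. 10 = 4(2)+2, so the system is aromatic and both rings count as aromatic (benzothiophene).
Rings F and G form a fused bicyclic system (with one N–H) with 9 sp² atoms and 10 π electrons from ring double bonds plus a heteroatom lone pair. 10 = 4(2)+2, so the system is aromatic and both rings count as aromatic (indole).
Ring H has one sp³ carbon, so it is not fully conjugated — not aromatic (cyclopentadiene).
Aromatic: A, B, D, E, F, G. Total: 6.

6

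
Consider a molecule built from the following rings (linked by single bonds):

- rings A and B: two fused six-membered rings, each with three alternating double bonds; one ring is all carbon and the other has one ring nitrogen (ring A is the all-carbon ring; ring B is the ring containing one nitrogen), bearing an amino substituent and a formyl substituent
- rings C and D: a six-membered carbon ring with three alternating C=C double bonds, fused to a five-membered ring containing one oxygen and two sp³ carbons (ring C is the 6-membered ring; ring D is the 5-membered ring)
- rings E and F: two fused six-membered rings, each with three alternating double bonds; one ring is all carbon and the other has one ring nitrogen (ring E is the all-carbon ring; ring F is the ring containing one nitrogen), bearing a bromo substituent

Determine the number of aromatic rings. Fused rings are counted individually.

Rings A and B form a fused bicyclic system (with one nitrogen) with 10 sp² atoms and 10 π electrons from ring double bonds. 10 = 4(2)+2, so the system is aromatic and both rings count as aromatic (quinoline).
Ring C is fully conjugated (every ring atom contributes a p orbital); 3 ring double bonds give 6 π electrons. 6 = 4(1)+2, so ring C is aromatic (benzene ring).
Ring D has two sp³ carbons, so it is not fully conjugated — not aromatic (oxolane ring).
Rings E and F form a fused bicyclic system (with one nitrogen) with 10 sp² atoms and 10 π electrons from ring double bonds. 10 = 4(2)+2, so the system is aromatic and both rings count as aromatic (quinoline).
Aromatic: A, B, C, E, F. Total: 5.

5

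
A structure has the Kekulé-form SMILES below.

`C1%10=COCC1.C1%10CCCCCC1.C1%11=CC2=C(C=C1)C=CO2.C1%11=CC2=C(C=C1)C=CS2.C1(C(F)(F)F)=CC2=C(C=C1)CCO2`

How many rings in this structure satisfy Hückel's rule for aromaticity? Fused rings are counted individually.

5

The SMILES encodes a five-membered ring of four carbons and one oxygen, with one C=C double bond and two sp³ carbons; a seven-membered saturated carbon ring; a six-membered carbon ring with three alternating C=C double bonds, fused to a five-membered ring containing one oxygen and two C=C double bonds; a six-membered carbon ring with three alternating C=C double bonds, fused to a five-membered ring containing one sulfur and two C=C double bonds; a six-membered carbon ring with three alternating C=C double bonds, fused to a five-membered ring containing one oxygen and two sp³ carbons.
The 5-membered ring with one oxygen has two sp³ carbons, so it is not fully conjugated — not aromatic (2,3-dihydrofuran).
The 7-membered ring has only sp³ atoms, so it is not fully conjugated — not aromatic (cycloheptane).
The fused 6/5-membered bicyclic (with one oxygen) is a single π system with 9 sp² atoms and 10 π electrons from ring double bonds plus a heteroatom lone pair. 10 = 4(2)+2, so the system is aromatic and both rings count as aromatic (benzofuran).
The fused 6/5-membered bicyclic (with one sulfur) is a single π system with 9 sp² atoms and 10 π electrons from ring double bonds plus a heteroatom lone pair. 10 = 4(2)+2, so the system is aromatic and both rings count as aromatic (benzothiophene).
The 6-membered ring is fully conjugated (every ring atom contributes a p orbital); 3 ring double bonds give 6 π electrons. 6 = 4(1)+2, so it is aromatic (benzene ring).
The second 5-membered ring with one oxygen has two sp³ carbons, so it is not fully conjugated — not aromatic (oxolane ring).
5 of the 8 rings are aromatic. Total: 5.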